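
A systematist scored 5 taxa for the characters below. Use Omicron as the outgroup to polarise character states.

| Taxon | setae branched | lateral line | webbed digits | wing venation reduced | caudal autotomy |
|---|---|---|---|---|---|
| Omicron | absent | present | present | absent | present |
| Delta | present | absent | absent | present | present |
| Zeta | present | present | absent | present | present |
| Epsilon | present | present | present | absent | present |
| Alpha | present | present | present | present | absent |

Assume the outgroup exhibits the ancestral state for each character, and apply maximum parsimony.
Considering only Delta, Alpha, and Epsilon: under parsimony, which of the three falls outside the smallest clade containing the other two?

Epsilon

Character polarity is set by the outgroup: the derived state is whichever differs from the outgroup's state, so for lateral line, webbed digits, caudal autotomy the derived state is 'absent', and for the remaining characters it is 'present'.
All ingroup taxa share the derived state 'present' for setae branched; it defines the ingroup but does not resolve relationships within it.
lateral line: derived state 'absent' in Delta only — an autapomorphy, so it tells us nothing about relationships among taxa.
webbed digits: derived state 'absent' in Delta and Zeta only — synapomorphy for {Delta, Zeta}.
wing venation reduced: derived state 'present' in Alpha, Delta, and Zeta only — synapomorphy for {Alpha, Delta, Zeta}.
caudal autotomy (derived state 'absent') is unique to Alpha (autapomorphy; uninformative for grouping).
Most parsimonious ingroup topology: (((Delta,Zeta),Alpha),Epsilon).
Delta and Alpha share a more recent common ancestor with each other than either does with Epsilon, so Epsilon is the least closely related of the three.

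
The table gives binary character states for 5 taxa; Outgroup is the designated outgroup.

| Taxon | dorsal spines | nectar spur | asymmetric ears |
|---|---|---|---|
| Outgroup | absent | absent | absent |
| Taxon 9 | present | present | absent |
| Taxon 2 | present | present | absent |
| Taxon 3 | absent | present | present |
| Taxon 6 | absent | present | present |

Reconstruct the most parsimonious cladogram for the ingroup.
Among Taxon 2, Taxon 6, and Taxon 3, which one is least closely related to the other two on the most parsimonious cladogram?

Taxon 2

The outgroup has state 'absent' for every character, so 'present' is the derived state throughout.
dorsal spines: derived state 'present' in Taxon 2 and Taxon 9 only — synapomorphy for {Taxon 2, Taxon 9}.
All ingroup taxa share the derived state 'present' for nectar spur; it defines the ingroup but does not resolve relationships within it.
Only Taxon 3 and Taxon 6 show the derived state 'present' for asymmetric ears, supporting them as a clade.
Most parsimonious ingroup topology: ((Taxon 9,Taxon 2),(Taxon 3,Taxon 6)).
Taxon 3 and Taxon 6 share a more recent common ancestor with each other than either does with Taxon 2, so Taxon 2 is the least closely related of the three.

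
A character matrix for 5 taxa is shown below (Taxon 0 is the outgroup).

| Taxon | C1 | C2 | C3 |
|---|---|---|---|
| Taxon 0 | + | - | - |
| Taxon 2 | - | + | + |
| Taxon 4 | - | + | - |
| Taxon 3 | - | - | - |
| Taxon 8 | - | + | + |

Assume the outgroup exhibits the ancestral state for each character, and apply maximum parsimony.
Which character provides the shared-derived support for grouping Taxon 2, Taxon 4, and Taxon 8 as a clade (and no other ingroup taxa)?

C2

Character polarity is set by the outgroup: the derived state is whichever differs from the outgroup's state, so for C1 the derived state is '-', and for the remaining characters it is '+'.
C1 (derived state '-') is shared by all ingroup taxa — unites the whole ingroup.
Only Taxon 2, Taxon 4, and Taxon 8 show the derived state '+' for C2, supporting them as a clade.
C3: derived state '+' in Taxon 2 and Taxon 8 only — synapomorphy for {Taxon 2, Taxon 8}.
Most parsimonious ingroup topology: (((Taxon 2,Taxon 8),Taxon 4),Taxon 3).
The clade {Taxon 2, Taxon 4, Taxon 8} is supported by C2: its derived state '+' occurs in exactly those taxa and in no other taxon (including the outgroup).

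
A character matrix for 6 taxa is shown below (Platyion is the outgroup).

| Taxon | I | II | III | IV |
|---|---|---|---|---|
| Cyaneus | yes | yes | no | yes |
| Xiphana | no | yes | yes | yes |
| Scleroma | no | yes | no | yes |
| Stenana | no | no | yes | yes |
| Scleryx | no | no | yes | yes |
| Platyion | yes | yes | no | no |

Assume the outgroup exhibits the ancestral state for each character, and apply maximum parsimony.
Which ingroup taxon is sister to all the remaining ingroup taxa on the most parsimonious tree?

Cyaneus

Character polarity is set by the outgroup: the derived state is whichever differs from the outgroup's state, so for I, II the derived state is 'no', and for the remaining characters it is 'yes'.
I (derived state 'no') is shared by Scleroma, Scleryx, Stenana, and Xiphana — a synapomorphy uniting that clade.
II (derived state 'no') is shared by Scleryx and Stenana — a synapomorphy uniting that clade.
Only Scleryx, Stenana, and Xiphana show the derived state 'yes' for III, supporting them as a clade.
IV (derived state 'yes') is shared by all ingroup taxa — unites the whole ingroup.
Most parsimonious ingroup topology: ((Scleroma,((Scleryx,Stenana),Xiphana)),Cyaneus).
Cyaneus is sister to the clade containing all other ingroup taxa, so it is the earliest-diverging (most basal) ingroup lineage.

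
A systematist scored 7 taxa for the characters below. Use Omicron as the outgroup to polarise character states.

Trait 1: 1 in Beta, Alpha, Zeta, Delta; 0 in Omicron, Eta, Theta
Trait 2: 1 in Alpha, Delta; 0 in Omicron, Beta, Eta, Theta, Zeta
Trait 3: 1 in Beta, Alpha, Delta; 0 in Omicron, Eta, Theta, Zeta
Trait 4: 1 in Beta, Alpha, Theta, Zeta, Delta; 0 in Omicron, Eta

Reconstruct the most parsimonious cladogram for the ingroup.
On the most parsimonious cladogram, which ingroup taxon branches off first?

The outgroup has state '0' for every character, so '1' is the derived state throughout.
Only Alpha, Beta, Delta, and Zeta show the derived state '1' for Trait 1, supporting them as a clade.
Trait 2 (derived state '1') is shared by Alpha and Delta — a synapomorphy uniting that clade.
Trait 3 (derived state '1') is shared by Alpha, Beta, and Delta — a synapomorphy uniting that clade.
Trait 4 (derived state '1') is shared by Alpha, Beta, Delta, Theta, and Zeta — a synapomorphy uniting that clade.
Most parsimonious ingroup topology: ((((Beta,(Alpha,Delta)),Zeta),Theta),Eta).
Eta is sister to the clade containing all other ingroup taxa, so it is the earliest-diverging (most basal) ingroup lineage.

Eta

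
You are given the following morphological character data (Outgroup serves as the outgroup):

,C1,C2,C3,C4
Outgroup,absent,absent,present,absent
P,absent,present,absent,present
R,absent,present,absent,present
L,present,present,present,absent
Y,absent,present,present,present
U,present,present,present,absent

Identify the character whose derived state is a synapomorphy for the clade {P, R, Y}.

C4

Character polarity is set by the outgroup: the derived state is whichever differs from the outgroup's state, so for C3 the derived state is 'absent', and for the remaining characters it is 'present'.
Only L and U show the derived state 'present' for C1, supporting them as a clade.
All ingroup taxa share the derived state 'present' for C2; it defines the ingroup but does not resolve relationships within it.
Only P and R show the derived state 'absent' for C3, supporting them as a clade.
C4 (derived state 'present') is shared by P, R, and Y — a synapomorphy uniting that clade.
Most parsimonious ingroup topology: (((P,R),Y),(L,U)).
The clade {P, R, Y} is supported by C4: its derived state 'present' occurs in exactly those taxa and in no other taxon (including the outgroup).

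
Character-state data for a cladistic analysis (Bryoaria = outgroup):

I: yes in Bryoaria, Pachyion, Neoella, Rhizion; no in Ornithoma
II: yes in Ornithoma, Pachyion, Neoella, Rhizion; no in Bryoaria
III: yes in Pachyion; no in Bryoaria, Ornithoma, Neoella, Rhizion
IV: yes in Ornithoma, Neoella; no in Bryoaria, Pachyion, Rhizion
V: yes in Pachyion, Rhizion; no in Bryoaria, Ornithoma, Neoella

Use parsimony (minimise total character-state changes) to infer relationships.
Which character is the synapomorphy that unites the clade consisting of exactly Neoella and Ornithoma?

Character polarity is set by the outgroup: the derived state is whichever differs from the outgroup's state, so for I the derived state is 'no', and for the remaining characters it is 'yes'.
I (derived state 'no') is unique to Ornithoma (autapomorphy; uninformative for grouping).
All ingroup taxa share the derived state 'yes' for II; it defines the ingroup but does not resolve relationships within it.
III (derived state 'yes') is unique to Pachyion (autapomorphy; uninformative for grouping).
Only Neoella and Ornithoma show the derived state 'yes' for IV, supporting them as a clade.
Only Pachyion and Rhizion show the derived state 'yes' for V, supporting them as a clade.
Most parsimonious ingroup topology: ((Ornithoma,Neoella),(Pachyion,Rhizion)).
The clade {Neoella, Ornithoma} is supported by IV: its derived state 'yes' occurs in exactly those taxa and in no other taxon (including the outgroup).

IV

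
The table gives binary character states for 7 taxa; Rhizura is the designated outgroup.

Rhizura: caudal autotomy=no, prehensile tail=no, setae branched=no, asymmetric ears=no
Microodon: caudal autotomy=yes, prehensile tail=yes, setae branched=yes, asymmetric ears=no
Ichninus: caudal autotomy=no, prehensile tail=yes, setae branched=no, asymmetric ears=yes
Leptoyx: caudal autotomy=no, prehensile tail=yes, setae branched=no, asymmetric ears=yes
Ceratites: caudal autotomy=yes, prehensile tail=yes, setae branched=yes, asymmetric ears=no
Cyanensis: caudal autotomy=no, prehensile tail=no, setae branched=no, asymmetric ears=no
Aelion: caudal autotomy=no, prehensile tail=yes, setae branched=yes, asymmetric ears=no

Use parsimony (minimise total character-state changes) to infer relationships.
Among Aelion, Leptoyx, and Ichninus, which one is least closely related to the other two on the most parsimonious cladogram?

The outgroup has state 'no' for every character, so 'yes' is the derived state throughout.
caudal autotomy: derived state 'yes' in Ceratites and Microodon only — synapomorphy for {Ceratites, Microodon}.
prehensile tail: derived state 'yes' in Aelion, Ceratites, Ichninus, Leptoyx, and Microodon only — synapomorphy for {Aelion, Ceratites, Ichninus, Leptoyx, Microodon}.
Only Aelion, Ceratites, and Microodon show the derived state 'yes' for setae branched, supporting them as a clade.
asymmetric ears (derived state 'yes') is shared by Ichninus and Leptoyx — a synapomorphy uniting that clade.
Most parsimonious ingroup topology: ((((Microodon,Ceratites),Aelion),(Ichninus,Leptoyx)),Cyanensis).
Ichninus and Leptoyx share a more recent common ancestor with each other than either does with Aelion, so Aelion is the least closely related of the three.

Aelion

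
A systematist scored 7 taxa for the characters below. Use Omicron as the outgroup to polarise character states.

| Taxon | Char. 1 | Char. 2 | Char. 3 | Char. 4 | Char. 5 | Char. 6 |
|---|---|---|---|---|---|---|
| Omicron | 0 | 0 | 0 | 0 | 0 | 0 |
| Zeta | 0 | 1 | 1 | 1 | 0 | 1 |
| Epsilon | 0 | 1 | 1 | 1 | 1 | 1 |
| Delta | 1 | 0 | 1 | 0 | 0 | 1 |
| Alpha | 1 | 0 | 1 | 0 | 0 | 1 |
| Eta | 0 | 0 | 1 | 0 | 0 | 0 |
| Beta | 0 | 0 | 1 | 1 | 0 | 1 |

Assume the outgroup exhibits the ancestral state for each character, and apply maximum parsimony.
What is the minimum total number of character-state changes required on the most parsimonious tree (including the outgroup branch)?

6

The outgroup has state '0' for every character, so '1' is the derived state throughout.
Char. 1: derived state '1' in Alpha and Delta only — synapomorphy for {Alpha, Delta}.
Only Epsilon and Zeta show the derived state '1' for Char. 2, supporting them as a clade.
All ingroup taxa share the derived state '1' for Char. 3; it defines the ingroup but does not resolve relationships within it.
Char. 4 (derived state '1') is shared by Beta, Epsilon, and Zeta — a synapomorphy uniting that clade.
Char. 5: derived state '1' in Epsilon only — an autapomorphy, so it tells us nothing about relationships among taxa.
Char. 6: derived state '1' in Alpha, Beta, Delta, Epsilon, and Zeta only — synapomorphy for {Alpha, Beta, Delta, Epsilon, Zeta}.
Most parsimonious ingroup topology: ((((Zeta,Epsilon),Beta),(Delta,Alpha)),Eta).
Changes per character on this tree: Char. 1: 1; Char. 2: 1; Char. 3: 1; Char. 4: 1; Char. 5: 1; Char. 6: 1.
Total = 6.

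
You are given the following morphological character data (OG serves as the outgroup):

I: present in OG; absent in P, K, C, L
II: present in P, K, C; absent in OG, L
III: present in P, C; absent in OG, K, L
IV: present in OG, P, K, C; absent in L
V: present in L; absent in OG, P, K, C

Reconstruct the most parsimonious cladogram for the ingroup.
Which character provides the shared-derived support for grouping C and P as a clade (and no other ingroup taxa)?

Character polarity is set by the outgroup: the derived state is whichever differs from the outgroup's state, so for I, IV the derived state is 'absent', and for the remaining characters it is 'present'.
I (derived state 'absent') is shared by all ingroup taxa — unites the whole ingroup.
II: derived state 'present' in C, K, and P only — synapomorphy for {C, K, P}.
III: derived state 'present' in C and P only — synapomorphy for {C, P}.
IV (derived state 'absent') is unique to L (autapomorphy; uninformative for grouping).
V: derived state 'present' in L only — an autapomorphy, so it tells us nothing about relationships among taxa.
Most parsimonious ingroup topology: (((P,C),K),L).
The clade {C, P} is supported by III: its derived state 'present' occurs in exactly those taxa and in no other taxon (including the outgroup).

III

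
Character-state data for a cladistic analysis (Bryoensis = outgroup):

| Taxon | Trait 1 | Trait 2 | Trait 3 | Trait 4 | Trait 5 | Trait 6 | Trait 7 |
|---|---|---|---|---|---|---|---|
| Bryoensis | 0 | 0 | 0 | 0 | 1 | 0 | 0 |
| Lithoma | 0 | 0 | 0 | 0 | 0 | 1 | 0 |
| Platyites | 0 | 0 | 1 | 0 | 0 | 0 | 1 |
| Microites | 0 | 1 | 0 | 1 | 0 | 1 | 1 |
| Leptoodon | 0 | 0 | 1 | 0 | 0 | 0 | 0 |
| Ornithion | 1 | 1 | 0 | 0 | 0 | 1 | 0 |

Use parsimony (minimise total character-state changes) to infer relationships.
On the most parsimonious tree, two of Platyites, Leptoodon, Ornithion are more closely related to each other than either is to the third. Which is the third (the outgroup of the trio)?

Character polarity is set by the outgroup: the derived state is whichever differs from the outgroup's state, so for Trait 5 the derived state is '0', and for the remaining characters it is '1'.
Trait 1 (derived state '1') is unique to Ornithion (autapomorphy; uninformative for grouping).
Only Microites and Ornithion show the derived state '1' for Trait 2, supporting them as a clade.
Trait 3: derived state '1' in Leptoodon and Platyites only — synapomorphy for {Leptoodon, Platyites}.
Trait 4 (derived state '1') is unique to Microites (autapomorphy; uninformative for grouping).
Trait 5 (derived state '0') is shared by all ingroup taxa — unites the whole ingroup.
Only Lithoma, Microites, and Ornithion show the derived state '1' for Trait 6, supporting them as a clade.
Trait 7 (state '1') occurs in Microites and Platyites but conflicts with the nesting implied by the other characters — most parsimoniously interpreted as homoplasy.
Most parsimonious ingroup topology: ((Lithoma,(Ornithion,Microites)),(Leptoodon,Platyites)).
Leptoodon and Platyites share a more recent common ancestor with each other than either does with Ornithion, so Ornithion is the least closely related of the three.

Ornithion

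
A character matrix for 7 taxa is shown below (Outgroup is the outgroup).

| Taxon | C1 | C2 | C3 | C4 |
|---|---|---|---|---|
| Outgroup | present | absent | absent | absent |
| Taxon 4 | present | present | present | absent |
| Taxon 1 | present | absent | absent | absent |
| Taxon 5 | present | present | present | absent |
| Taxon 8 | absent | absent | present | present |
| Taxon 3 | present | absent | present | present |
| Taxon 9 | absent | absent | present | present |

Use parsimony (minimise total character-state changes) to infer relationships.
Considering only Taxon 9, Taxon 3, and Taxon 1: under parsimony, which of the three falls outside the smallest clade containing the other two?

Character polarity is set by the outgroup: the derived state is whichever differs from the outgroup's state, so for C1 the derived state is 'absent', and for the remaining characters it is 'present'.
C1: derived state 'absent' in Taxon 8 and Taxon 9 only — synapomorphy for {Taxon 8, Taxon 9}.
Only Taxon 4 and Taxon 5 show the derived state 'present' for C2, supporting them as a clade.
Only Taxon 3, Taxon 4, Taxon 5, Taxon 8, and Taxon 9 show the derived state 'present' for C3, supporting them as a clade.
C4: derived state 'present' in Taxon 3, Taxon 8, and Taxon 9 only — synapomorphy for {Taxon 3, Taxon 8, Taxon 9}.
Most parsimonious ingroup topology: (((Taxon 4,Taxon 5),((Taxon 8,Taxon 9),Taxon 3)),Taxon 1).
Taxon 9 and Taxon 3 share a more recent common ancestor with each other than either does with Taxon 1, so Taxon 1 is the least closely related of the three.

Taxon 1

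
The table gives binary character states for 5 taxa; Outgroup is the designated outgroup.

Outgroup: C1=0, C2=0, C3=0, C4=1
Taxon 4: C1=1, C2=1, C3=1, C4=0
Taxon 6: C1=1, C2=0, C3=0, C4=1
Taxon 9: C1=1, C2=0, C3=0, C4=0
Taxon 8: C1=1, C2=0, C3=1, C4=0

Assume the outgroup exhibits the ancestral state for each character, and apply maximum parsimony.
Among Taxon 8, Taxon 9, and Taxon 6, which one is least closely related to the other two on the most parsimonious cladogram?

Character polarity is set by the outgroup: the derived state is whichever differs from the outgroup's state, so for C4 the derived state is '0', and for the remaining characters it is '1'.
C1 (derived state '1') is shared by all ingroup taxa — unites the whole ingroup.
C2 (derived state '1') is unique to Taxon 4 (autapomorphy; uninformative for grouping).
Only Taxon 4 and Taxon 8 show the derived state '1' for C3, supporting them as a clade.
Only Taxon 4, Taxon 8, and Taxon 9 show the derived state '0' for C4, supporting them as a clade.
Most parsimonious ingroup topology: (((Taxon 4,Taxon 8),Taxon 9),Taxon 6).
Taxon 9 and Taxon 8 share a more recent common ancestor with each other than either does with Taxon 6, so Taxon 6 is the least closely related of the three.

Taxon 6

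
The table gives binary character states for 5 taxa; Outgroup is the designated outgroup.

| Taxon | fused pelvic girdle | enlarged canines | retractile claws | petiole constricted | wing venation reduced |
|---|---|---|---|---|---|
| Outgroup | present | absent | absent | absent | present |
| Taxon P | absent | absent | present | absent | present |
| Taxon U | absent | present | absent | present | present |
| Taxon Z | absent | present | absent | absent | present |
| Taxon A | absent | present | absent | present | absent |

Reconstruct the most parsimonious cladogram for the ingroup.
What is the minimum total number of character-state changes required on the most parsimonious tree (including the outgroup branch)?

5

Character polarity is set by the outgroup: the derived state is whichever differs from the outgroup's state, so for fused pelvic girdle, wing venation reduced the derived state is 'absent', and for the remaining characters it is 'present'.
fused pelvic girdle (derived state 'absent') is shared by all ingroup taxa — unites the whole ingroup.
Only Taxon A, Taxon U, and Taxon Z show the derived state 'present' for enlarged canines, supporting them as a clade.
retractile claws: derived state 'present' in Taxon P only — an autapomorphy, so it tells us nothing about relationships among taxa.
Only Taxon A and Taxon U show the derived state 'present' for petiole constricted, supporting them as a clade.
wing venation reduced (derived state 'absent') is unique to Taxon A (autapomorphy; uninformative for grouping).
Most parsimonious ingroup topology: (Taxon P,((Taxon U,Taxon A),Taxon Z)).
Changes per character on this tree: fused pelvic girdle: 1; enlarged canines: 1; retractile claws: 1; petiole constricted: 1; wing venation reduced: 1.
Total = 5.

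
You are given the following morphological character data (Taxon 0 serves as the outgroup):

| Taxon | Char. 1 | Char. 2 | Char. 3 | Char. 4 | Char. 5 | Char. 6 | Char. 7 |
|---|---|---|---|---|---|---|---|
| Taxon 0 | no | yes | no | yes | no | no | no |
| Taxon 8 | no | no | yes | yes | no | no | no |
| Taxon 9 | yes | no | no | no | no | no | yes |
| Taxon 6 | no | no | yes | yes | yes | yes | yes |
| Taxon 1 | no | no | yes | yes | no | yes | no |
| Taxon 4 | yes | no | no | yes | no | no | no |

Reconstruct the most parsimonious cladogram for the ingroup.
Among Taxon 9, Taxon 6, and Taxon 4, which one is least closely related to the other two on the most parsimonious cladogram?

Taxon 6

Character polarity is set by the outgroup: the derived state is whichever differs from the outgroup's state, so for Char. 2, Char. 4 the derived state is 'no', and for the remaining characters it is 'yes'.
Char. 1 (derived state 'yes') is shared by Taxon 4 and Taxon 9 — a synapomorphy uniting that clade.
All ingroup taxa share the derived state 'no' for Char. 2; it defines the ingroup but does not resolve relationships within it.
Only Taxon 1, Taxon 6, and Taxon 8 show the derived state 'yes' for Char. 3, supporting them as a clade.
Char. 4: derived state 'no' in Taxon 9 only — an autapomorphy, so it tells us nothing about relationships among taxa.
Char. 5: derived state 'yes' in Taxon 6 only — an autapomorphy, so it tells us nothing about relationships among taxa.
Only Taxon 1 and Taxon 6 show the derived state 'yes' for Char. 6, supporting them as a clade.
Char. 7 groups Taxon 6 and Taxon 9, which is incompatible with the clades supported by the remaining characters; treating it as convergent (homoplasy) costs fewer steps than any alternative tree.
Most parsimonious ingroup topology: ((Taxon 8,(Taxon 6,Taxon 1)),(Taxon 9,Taxon 4)).
Taxon 9 and Taxon 4 share a more recent common ancestor with each other than either does with Taxon 6, so Taxon 6 is the least closely related of the three.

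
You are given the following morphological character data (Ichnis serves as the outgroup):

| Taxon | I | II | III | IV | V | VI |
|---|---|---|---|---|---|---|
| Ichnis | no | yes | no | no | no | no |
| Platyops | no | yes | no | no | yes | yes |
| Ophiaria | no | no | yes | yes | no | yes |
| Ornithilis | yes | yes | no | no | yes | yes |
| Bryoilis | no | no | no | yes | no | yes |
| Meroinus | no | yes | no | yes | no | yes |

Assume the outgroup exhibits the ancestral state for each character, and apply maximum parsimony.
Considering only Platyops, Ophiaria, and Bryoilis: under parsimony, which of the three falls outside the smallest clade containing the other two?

Platyops

Character polarity is set by the outgroup: the derived state is whichever differs from the outgroup's state, so for II the derived state is 'no', and for the remaining characters it is 'yes'.
I: derived state 'yes' in Ornithilis only — an autapomorphy, so it tells us nothing about relationships among taxa.
II (derived state 'no') is shared by Bryoilis and Ophiaria — a synapomorphy uniting that clade.
III (derived state 'yes') is unique to Ophiaria (autapomorphy; uninformative for grouping).
Only Bryoilis, Meroinus, and Ophiaria show the derived state 'yes' for IV, supporting them as a clade.
Only Ornithilis and Platyops show the derived state 'yes' for V, supporting them as a clade.
VI (derived state 'yes') is shared by all ingroup taxa — unites the whole ingroup.
Most parsimonious ingroup topology: ((Platyops,Ornithilis),((Ophiaria,Bryoilis),Meroinus)).
Bryoilis and Ophiaria share a more recent common ancestor with each other than either does with Platyops, so Platyops is the least closely related of the three.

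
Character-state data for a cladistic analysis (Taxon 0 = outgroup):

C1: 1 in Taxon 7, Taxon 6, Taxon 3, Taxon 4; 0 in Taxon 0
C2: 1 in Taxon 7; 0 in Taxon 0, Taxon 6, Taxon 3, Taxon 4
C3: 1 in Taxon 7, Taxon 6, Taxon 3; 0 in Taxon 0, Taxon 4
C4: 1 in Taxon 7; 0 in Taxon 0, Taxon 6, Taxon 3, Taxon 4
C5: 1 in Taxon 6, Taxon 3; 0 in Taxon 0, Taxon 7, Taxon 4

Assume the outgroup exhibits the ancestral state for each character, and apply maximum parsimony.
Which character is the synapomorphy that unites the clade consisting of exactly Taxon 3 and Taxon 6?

C5

The outgroup has state '0' for every character, so '1' is the derived state throughout.
C1 (derived state '1') is shared by all ingroup taxa — unites the whole ingroup.
C2: derived state '1' in Taxon 7 only — an autapomorphy, so it tells us nothing about relationships among taxa.
C3: derived state '1' in Taxon 3, Taxon 6, and Taxon 7 only — synapomorphy for {Taxon 3, Taxon 6, Taxon 7}.
C4 (derived state '1') is unique to Taxon 7 (autapomorphy; uninformative for grouping).
Only Taxon 3 and Taxon 6 show the derived state '1' for C5, supporting them as a clade.
Most parsimonious ingroup topology: ((Taxon 7,(Taxon 6,Taxon 3)),Taxon 4).
The clade {Taxon 3, Taxon 6} is supported by C5: its derived state '1' occurs in exactly those taxa and in no other taxon (including the outgroup).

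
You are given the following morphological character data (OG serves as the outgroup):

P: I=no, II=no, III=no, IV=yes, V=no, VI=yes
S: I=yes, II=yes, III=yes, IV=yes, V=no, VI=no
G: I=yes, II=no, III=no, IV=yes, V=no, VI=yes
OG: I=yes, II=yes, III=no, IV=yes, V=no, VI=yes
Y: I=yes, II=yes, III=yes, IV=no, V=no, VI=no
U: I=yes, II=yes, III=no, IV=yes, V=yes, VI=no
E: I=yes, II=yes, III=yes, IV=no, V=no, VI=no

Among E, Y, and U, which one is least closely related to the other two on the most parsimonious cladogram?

Character polarity is set by the outgroup: the derived state is whichever differs from the outgroup's state, so for I, II, IV, VI the derived state is 'no', and for the remaining characters it is 'yes'.
I (derived state 'no') is unique to P (autapomorphy; uninformative for grouping).
II: derived state 'no' in G and P only — synapomorphy for {G, P}.
Only E, S, and Y show the derived state 'yes' for III, supporting them as a clade.
IV: derived state 'no' in E and Y only — synapomorphy for {E, Y}.
V: derived state 'yes' in U only — an autapomorphy, so it tells us nothing about relationships among taxa.
VI (derived state 'no') is shared by E, S, U, and Y — a synapomorphy uniting that clade.
Most parsimonious ingroup topology: ((((Y,E),S),U),(P,G)).
Y and E share a more recent common ancestor with each other than either does with U, so U is the least closely related of the three.

U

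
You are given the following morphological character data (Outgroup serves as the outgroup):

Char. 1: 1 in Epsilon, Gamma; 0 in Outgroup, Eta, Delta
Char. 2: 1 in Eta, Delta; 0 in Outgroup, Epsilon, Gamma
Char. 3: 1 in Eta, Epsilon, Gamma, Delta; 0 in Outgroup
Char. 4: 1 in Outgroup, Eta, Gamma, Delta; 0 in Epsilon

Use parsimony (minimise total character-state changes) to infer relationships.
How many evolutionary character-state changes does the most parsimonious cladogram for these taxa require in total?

4

Character polarity is set by the outgroup: the derived state is whichever differs from the outgroup's state, so for Char. 4 the derived state is '0', and for the remaining characters it is '1'.
Char. 1: derived state '1' in Epsilon and Gamma only — synapomorphy for {Epsilon, Gamma}.
Char. 2: derived state '1' in Delta and Eta only — synapomorphy for {Delta, Eta}.
Char. 3 (derived state '1') is shared by all ingroup taxa — unites the whole ingroup.
Char. 4 (derived state '0') is unique to Epsilon (autapomorphy; uninformative for grouping).
Most parsimonious ingroup topology: ((Eta,Delta),(Epsilon,Gamma)).
Changes per character on this tree: Char. 1: 1; Char. 2: 1; Char. 3: 1; Char. 4: 1.
Total = 4.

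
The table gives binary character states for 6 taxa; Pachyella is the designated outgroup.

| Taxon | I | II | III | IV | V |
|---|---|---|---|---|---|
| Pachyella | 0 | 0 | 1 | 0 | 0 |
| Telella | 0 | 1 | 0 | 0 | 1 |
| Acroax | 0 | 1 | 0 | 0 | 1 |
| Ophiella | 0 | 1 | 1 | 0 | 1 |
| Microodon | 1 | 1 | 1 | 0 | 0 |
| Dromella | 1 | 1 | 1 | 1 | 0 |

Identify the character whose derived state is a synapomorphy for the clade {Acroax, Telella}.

III

Character polarity is set by the outgroup: the derived state is whichever differs from the outgroup's state, so for III the derived state is '0', and for the remaining characters it is '1'.
Only Dromella and Microodon show the derived state '1' for I, supporting them as a clade.
II (derived state '1') is shared by all ingroup taxa — unites the whole ingroup.
III (derived state '0') is shared by Acroax and Telella — a synapomorphy uniting that clade.
IV (derived state '1') is unique to Dromella (autapomorphy; uninformative for grouping).
Only Acroax, Ophiella, and Telella show the derived state '1' for V, supporting them as a clade.
Most parsimonious ingroup topology: (((Telella,Acroax),Ophiella),(Microodon,Dromella)).
The clade {Acroax, Telella} is supported by III: its derived state '0' occurs in exactly those taxa and in no other taxon (including the outgroup).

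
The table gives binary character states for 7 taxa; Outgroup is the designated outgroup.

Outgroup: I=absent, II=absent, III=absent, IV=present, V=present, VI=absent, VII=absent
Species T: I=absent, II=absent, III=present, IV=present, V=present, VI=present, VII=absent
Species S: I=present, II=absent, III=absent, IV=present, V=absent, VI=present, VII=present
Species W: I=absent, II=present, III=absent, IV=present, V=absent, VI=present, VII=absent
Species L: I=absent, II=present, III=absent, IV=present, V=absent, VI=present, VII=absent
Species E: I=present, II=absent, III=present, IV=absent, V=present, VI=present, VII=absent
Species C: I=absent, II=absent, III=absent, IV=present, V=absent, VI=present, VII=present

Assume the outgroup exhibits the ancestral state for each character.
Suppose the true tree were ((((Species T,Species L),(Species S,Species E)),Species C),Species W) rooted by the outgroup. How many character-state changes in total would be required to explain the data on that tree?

12

Map each character onto ((((Species T,Species L),(Species S,Species E)),Species C),Species W) (rooted by Outgroup) and count the minimum state changes it requires (Fitch parsimony):
I: 1; II: 2; III: 2; IV: 1; V: 3; VI: 1; VII: 2.
Total tree length = 12.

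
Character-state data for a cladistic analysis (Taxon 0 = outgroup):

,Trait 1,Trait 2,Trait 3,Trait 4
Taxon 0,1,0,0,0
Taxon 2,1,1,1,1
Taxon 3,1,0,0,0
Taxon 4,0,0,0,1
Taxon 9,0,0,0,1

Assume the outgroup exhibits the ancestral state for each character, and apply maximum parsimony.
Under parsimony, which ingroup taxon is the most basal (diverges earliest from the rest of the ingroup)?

Taxon 3

Character polarity is set by the outgroup: the derived state is whichever differs from the outgroup's state, so for Trait 1 the derived state is '0', and for the remaining characters it is '1'.
Only Taxon 4 and Taxon 9 show the derived state '0' for Trait 1, supporting them as a clade.
Trait 2 (derived state '1') is unique to Taxon 2 (autapomorphy; uninformative for grouping).
Trait 3: derived state '1' in Taxon 2 only — an autapomorphy, so it tells us nothing about relationships among taxa.
Trait 4: derived state '1' in Taxon 2, Taxon 4, and Taxon 9 only — synapomorphy for {Taxon 2, Taxon 4, Taxon 9}.
Most parsimonious ingroup topology: ((Taxon 2,(Taxon 4,Taxon 9)),Taxon 3).
Taxon 3 is sister to the clade containing all other ingroup taxa, so it is the earliest-diverging (most basal) ingroup lineage.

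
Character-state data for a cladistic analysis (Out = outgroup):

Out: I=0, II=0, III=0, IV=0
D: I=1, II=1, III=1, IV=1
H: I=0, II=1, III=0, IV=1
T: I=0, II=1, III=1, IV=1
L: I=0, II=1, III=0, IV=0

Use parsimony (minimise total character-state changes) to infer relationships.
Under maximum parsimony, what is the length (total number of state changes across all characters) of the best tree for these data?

4

The outgroup has state '0' for every character, so '1' is the derived state throughout.
I: derived state '1' in D only — an autapomorphy, so it tells us nothing about relationships among taxa.
II (derived state '1') is shared by all ingroup taxa — unites the whole ingroup.
III: derived state '1' in D and T only — synapomorphy for {D, T}.
Only D, H, and T show the derived state '1' for IV, supporting them as a clade.
Most parsimonious ingroup topology: (((D,T),H),L).
Changes per character on this tree: I: 1; II: 1; III: 1; IV: 1.
Total = 4.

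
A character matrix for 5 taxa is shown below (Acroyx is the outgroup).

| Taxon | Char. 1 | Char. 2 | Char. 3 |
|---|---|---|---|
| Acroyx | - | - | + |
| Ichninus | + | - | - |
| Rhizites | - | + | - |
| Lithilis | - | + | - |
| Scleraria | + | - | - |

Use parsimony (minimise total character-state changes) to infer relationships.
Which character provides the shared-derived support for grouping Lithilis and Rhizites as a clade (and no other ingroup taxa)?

Character polarity is set by the outgroup: the derived state is whichever differs from the outgroup's state, so for Char. 3 the derived state is '-', and for the remaining characters it is '+'.
Only Ichninus and Scleraria show the derived state '+' for Char. 1, supporting them as a clade.
Char. 2 (derived state '+') is shared by Lithilis and Rhizites — a synapomorphy uniting that clade.
All ingroup taxa share the derived state '-' for Char. 3; it defines the ingroup but does not resolve relationships within it.
Most parsimonious ingroup topology: ((Ichninus,Scleraria),(Rhizites,Lithilis)).
The clade {Lithilis, Rhizites} is supported by Char. 2: its derived state '+' occurs in exactly those taxa and in no other taxon (including the outgroup).

Char. 2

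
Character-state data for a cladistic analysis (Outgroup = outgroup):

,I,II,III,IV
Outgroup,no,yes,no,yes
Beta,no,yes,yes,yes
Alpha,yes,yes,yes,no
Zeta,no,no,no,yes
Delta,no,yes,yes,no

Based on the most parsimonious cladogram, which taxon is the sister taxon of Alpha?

Delta

Character polarity is set by the outgroup: the derived state is whichever differs from the outgroup's state, so for II, IV the derived state is 'no', and for the remaining characters it is 'yes'.
I: derived state 'yes' in Alpha only — an autapomorphy, so it tells us nothing about relationships among taxa.
II (derived state 'no') is unique to Zeta (autapomorphy; uninformative for grouping).
III: derived state 'yes' in Alpha, Beta, and Delta only — synapomorphy for {Alpha, Beta, Delta}.
Only Alpha and Delta show the derived state 'no' for IV, supporting them as a clade.
Most parsimonious ingroup topology: ((Beta,(Alpha,Delta)),Zeta).
Alpha and Delta form a cherry on this tree, so they are sister taxa.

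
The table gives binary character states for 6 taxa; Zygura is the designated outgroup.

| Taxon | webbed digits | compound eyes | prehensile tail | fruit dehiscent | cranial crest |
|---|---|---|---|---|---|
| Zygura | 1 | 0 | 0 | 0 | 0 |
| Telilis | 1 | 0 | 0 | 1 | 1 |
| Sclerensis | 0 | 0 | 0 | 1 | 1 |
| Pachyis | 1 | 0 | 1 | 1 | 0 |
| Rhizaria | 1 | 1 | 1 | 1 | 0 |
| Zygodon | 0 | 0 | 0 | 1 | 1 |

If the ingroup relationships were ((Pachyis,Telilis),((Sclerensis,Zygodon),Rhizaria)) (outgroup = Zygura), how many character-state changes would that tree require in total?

Map each character onto ((Pachyis,Telilis),((Sclerensis,Zygodon),Rhizaria)) (rooted by Zygura) and count the minimum state changes it requires (Fitch parsimony):
webbed digits: 1; compound eyes: 1; prehensile tail: 2; fruit dehiscent: 1; cranial crest: 2.
Total tree length = 7.

7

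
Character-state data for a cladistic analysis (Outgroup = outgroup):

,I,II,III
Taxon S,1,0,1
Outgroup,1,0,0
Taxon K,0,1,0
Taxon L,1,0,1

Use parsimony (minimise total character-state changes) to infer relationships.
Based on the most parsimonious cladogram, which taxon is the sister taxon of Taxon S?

Character polarity is set by the outgroup: the derived state is whichever differs from the outgroup's state, so for I the derived state is '0', and for the remaining characters it is '1'.
I (derived state '0') is unique to Taxon K (autapomorphy; uninformative for grouping).
II: derived state '1' in Taxon K only — an autapomorphy, so it tells us nothing about relationships among taxa.
III: derived state '1' in Taxon L and Taxon S only — synapomorphy for {Taxon L, Taxon S}.
Most parsimonious ingroup topology: (Taxon K,(Taxon L,Taxon S)).
Taxon S and Taxon L form a cherry on this tree, so they are sister taxa.

Taxon L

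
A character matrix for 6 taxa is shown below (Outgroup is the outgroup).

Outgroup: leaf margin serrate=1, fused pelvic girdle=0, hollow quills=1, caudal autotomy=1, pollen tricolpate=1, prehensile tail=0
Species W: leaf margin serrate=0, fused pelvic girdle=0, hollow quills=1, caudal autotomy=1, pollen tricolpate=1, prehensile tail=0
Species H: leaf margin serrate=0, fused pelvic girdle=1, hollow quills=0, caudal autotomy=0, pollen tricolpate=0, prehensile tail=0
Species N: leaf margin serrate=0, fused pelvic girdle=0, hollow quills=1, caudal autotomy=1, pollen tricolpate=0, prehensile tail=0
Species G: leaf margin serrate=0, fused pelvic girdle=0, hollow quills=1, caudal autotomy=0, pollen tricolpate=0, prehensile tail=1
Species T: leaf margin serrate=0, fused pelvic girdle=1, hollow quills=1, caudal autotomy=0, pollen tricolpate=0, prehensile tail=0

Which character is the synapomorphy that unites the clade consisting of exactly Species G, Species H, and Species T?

caudal autotomy

Character polarity is set by the outgroup: the derived state is whichever differs from the outgroup's state, so for leaf margin serrate, hollow quills, caudal autotomy, pollen tricolpate the derived state is '0', and for the remaining characters it is '1'.
leaf margin serrate (derived state '0') is shared by all ingroup taxa — unites the whole ingroup.
fused pelvic girdle (derived state '1') is shared by Species H and Species T — a synapomorphy uniting that clade.
hollow quills: derived state '0' in Species H only — an autapomorphy, so it tells us nothing about relationships among taxa.
Only Species G, Species H, and Species T show the derived state '0' for caudal autotomy, supporting them as a clade.
pollen tricolpate: derived state '0' in Species G, Species H, Species N, and Species T only — synapomorphy for {Species G, Species H, Species N, Species T}.
prehensile tail: derived state '1' in Species G only — an autapomorphy, so it tells us nothing about relationships among taxa.
Most parsimonious ingroup topology: (Species W,(((Species H,Species T),Species G),Species N)).
The clade {Species G, Species H, Species T} is supported by caudal autotomy: its derived state '0' occurs in exactly those taxa and in no other taxon (including the outgroup).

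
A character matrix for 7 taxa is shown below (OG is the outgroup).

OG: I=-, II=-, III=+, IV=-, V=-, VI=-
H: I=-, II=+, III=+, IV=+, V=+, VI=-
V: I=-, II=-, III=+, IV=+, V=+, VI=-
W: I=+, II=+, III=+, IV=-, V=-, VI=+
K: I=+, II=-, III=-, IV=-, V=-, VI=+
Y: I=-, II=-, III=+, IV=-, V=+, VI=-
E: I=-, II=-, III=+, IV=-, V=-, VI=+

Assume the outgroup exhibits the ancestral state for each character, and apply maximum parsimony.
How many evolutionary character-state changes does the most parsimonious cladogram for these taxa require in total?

Character polarity is set by the outgroup: the derived state is whichever differs from the outgroup's state, so for III the derived state is '-', and for the remaining characters it is '+'.
I: derived state '+' in K and W only — synapomorphy for {K, W}.
II (state '+') occurs in H and W but conflicts with the nesting implied by the other characters — most parsimoniously interpreted as homoplasy.
III: derived state '-' in K only — an autapomorphy, so it tells us nothing about relationships among taxa.
IV: derived state '+' in H and V only — synapomorphy for {H, V}.
V: derived state '+' in H, V, and Y only — synapomorphy for {H, V, Y}.
Only E, K, and W show the derived state '+' for VI, supporting them as a clade.
Most parsimonious ingroup topology: (((H,V),Y),((W,K),E)).
Changes per character on this tree: I: 1; II: 2; III: 1; IV: 1; V: 1; VI: 1.
Total = 7.

7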